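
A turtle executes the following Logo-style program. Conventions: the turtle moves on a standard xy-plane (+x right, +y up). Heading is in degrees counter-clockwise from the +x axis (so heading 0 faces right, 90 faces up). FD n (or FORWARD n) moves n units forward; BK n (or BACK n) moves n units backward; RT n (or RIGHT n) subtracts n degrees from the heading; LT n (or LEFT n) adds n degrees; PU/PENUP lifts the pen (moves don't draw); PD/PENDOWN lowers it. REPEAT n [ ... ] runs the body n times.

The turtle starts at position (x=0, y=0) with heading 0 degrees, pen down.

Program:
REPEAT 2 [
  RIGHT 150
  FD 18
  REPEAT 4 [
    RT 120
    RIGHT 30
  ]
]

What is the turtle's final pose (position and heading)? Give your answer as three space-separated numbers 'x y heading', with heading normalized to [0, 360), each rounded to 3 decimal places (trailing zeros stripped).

Answer: -33.588 -9 300

Derivation:
Executing turtle program step by step:
Start: pos=(0,0), heading=0, pen down
REPEAT 2 [
  -- iteration 1/2 --
  RT 150: heading 0 -> 210
  FD 18: (0,0) -> (-15.588,-9) [heading=210, draw]
  REPEAT 4 [
    -- iteration 1/4 --
    RT 120: heading 210 -> 90
    RT 30: heading 90 -> 60
    -- iteration 2/4 --
    RT 120: heading 60 -> 300
    RT 30: heading 300 -> 270
    -- iteration 3/4 --
    RT 120: heading 270 -> 150
    RT 30: heading 150 -> 120
    -- iteration 4/4 --
    RT 120: heading 120 -> 0
    RT 30: heading 0 -> 330
  ]
  -- iteration 2/2 --
  RT 150: heading 330 -> 180
  FD 18: (-15.588,-9) -> (-33.588,-9) [heading=180, draw]
  REPEAT 4 [
    -- iteration 1/4 --
    RT 120: heading 180 -> 60
    RT 30: heading 60 -> 30
    -- iteration 2/4 --
    RT 120: heading 30 -> 270
    RT 30: heading 270 -> 240
    -- iteration 3/4 --
    RT 120: heading 240 -> 120
    RT 30: heading 120 -> 90
    -- iteration 4/4 --
    RT 120: heading 90 -> 330
    RT 30: heading 330 -> 300
  ]
]
Final: pos=(-33.588,-9), heading=300, 2 segment(s) drawn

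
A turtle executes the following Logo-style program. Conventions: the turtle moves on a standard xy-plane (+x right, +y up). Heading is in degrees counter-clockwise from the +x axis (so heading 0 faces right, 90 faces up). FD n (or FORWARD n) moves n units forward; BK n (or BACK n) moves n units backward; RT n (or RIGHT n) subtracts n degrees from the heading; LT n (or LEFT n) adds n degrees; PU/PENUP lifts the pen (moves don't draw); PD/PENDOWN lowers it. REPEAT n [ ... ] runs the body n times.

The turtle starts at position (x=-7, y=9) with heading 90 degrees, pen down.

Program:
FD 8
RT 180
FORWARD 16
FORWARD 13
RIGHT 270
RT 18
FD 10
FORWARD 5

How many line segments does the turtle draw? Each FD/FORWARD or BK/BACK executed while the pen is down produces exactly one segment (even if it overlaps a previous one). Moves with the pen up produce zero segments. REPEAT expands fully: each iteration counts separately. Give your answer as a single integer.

Executing turtle program step by step:
Start: pos=(-7,9), heading=90, pen down
FD 8: (-7,9) -> (-7,17) [heading=90, draw]
RT 180: heading 90 -> 270
FD 16: (-7,17) -> (-7,1) [heading=270, draw]
FD 13: (-7,1) -> (-7,-12) [heading=270, draw]
RT 270: heading 270 -> 0
RT 18: heading 0 -> 342
FD 10: (-7,-12) -> (2.511,-15.09) [heading=342, draw]
FD 5: (2.511,-15.09) -> (7.266,-16.635) [heading=342, draw]
Final: pos=(7.266,-16.635), heading=342, 5 segment(s) drawn
Segments drawn: 5

Answer: 5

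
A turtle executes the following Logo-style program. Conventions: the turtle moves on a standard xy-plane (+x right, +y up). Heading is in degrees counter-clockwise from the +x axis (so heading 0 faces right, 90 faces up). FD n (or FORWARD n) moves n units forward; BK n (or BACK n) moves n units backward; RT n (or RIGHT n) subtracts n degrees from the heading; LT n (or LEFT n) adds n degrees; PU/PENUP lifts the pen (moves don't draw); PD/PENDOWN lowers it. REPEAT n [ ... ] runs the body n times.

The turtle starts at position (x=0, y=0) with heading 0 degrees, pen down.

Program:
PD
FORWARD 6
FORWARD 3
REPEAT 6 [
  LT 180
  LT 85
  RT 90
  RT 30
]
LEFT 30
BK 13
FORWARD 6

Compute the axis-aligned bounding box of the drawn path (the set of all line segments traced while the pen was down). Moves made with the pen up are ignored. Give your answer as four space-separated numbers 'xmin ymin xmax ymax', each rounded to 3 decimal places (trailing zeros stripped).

Executing turtle program step by step:
Start: pos=(0,0), heading=0, pen down
PD: pen down
FD 6: (0,0) -> (6,0) [heading=0, draw]
FD 3: (6,0) -> (9,0) [heading=0, draw]
REPEAT 6 [
  -- iteration 1/6 --
  LT 180: heading 0 -> 180
  LT 85: heading 180 -> 265
  RT 90: heading 265 -> 175
  RT 30: heading 175 -> 145
  -- iteration 2/6 --
  LT 180: heading 145 -> 325
  LT 85: heading 325 -> 50
  RT 90: heading 50 -> 320
  RT 30: heading 320 -> 290
  -- iteration 3/6 --
  LT 180: heading 290 -> 110
  LT 85: heading 110 -> 195
  RT 90: heading 195 -> 105
  RT 30: heading 105 -> 75
  -- iteration 4/6 --
  LT 180: heading 75 -> 255
  LT 85: heading 255 -> 340
  RT 90: heading 340 -> 250
  RT 30: heading 250 -> 220
  -- iteration 5/6 --
  LT 180: heading 220 -> 40
  LT 85: heading 40 -> 125
  RT 90: heading 125 -> 35
  RT 30: heading 35 -> 5
  -- iteration 6/6 --
  LT 180: heading 5 -> 185
  LT 85: heading 185 -> 270
  RT 90: heading 270 -> 180
  RT 30: heading 180 -> 150
]
LT 30: heading 150 -> 180
BK 13: (9,0) -> (22,0) [heading=180, draw]
FD 6: (22,0) -> (16,0) [heading=180, draw]
Final: pos=(16,0), heading=180, 4 segment(s) drawn

Segment endpoints: x in {0, 6, 9, 16, 22}, y in {0, 0, 0}
xmin=0, ymin=0, xmax=22, ymax=0

Answer: 0 0 22 0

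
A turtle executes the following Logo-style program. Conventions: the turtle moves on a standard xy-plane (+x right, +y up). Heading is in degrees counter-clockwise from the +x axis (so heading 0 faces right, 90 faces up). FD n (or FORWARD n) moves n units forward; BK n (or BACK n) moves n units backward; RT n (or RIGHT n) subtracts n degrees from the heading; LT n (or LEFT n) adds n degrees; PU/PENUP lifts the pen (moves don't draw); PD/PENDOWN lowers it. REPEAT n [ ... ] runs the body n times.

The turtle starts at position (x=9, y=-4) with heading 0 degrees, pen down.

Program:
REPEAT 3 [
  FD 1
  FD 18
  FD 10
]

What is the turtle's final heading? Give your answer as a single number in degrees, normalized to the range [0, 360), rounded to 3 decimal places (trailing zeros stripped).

Answer: 0

Derivation:
Executing turtle program step by step:
Start: pos=(9,-4), heading=0, pen down
REPEAT 3 [
  -- iteration 1/3 --
  FD 1: (9,-4) -> (10,-4) [heading=0, draw]
  FD 18: (10,-4) -> (28,-4) [heading=0, draw]
  FD 10: (28,-4) -> (38,-4) [heading=0, draw]
  -- iteration 2/3 --
  FD 1: (38,-4) -> (39,-4) [heading=0, draw]
  FD 18: (39,-4) -> (57,-4) [heading=0, draw]
  FD 10: (57,-4) -> (67,-4) [heading=0, draw]
  -- iteration 3/3 --
  FD 1: (67,-4) -> (68,-4) [heading=0, draw]
  FD 18: (68,-4) -> (86,-4) [heading=0, draw]
  FD 10: (86,-4) -> (96,-4) [heading=0, draw]
]
Final: pos=(96,-4), heading=0, 9 segment(s) drawn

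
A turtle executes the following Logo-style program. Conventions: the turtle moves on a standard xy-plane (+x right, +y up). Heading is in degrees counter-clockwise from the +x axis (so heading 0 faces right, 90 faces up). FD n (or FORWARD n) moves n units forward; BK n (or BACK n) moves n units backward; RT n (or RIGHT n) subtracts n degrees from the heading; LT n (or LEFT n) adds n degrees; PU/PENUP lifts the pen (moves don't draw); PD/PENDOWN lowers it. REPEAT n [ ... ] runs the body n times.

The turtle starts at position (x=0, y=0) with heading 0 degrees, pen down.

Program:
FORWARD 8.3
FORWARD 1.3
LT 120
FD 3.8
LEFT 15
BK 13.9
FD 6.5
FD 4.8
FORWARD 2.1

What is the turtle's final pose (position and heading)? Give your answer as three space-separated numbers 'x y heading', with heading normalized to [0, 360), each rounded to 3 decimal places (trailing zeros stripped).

Executing turtle program step by step:
Start: pos=(0,0), heading=0, pen down
FD 8.3: (0,0) -> (8.3,0) [heading=0, draw]
FD 1.3: (8.3,0) -> (9.6,0) [heading=0, draw]
LT 120: heading 0 -> 120
FD 3.8: (9.6,0) -> (7.7,3.291) [heading=120, draw]
LT 15: heading 120 -> 135
BK 13.9: (7.7,3.291) -> (17.529,-6.538) [heading=135, draw]
FD 6.5: (17.529,-6.538) -> (12.933,-1.942) [heading=135, draw]
FD 4.8: (12.933,-1.942) -> (9.538,1.452) [heading=135, draw]
FD 2.1: (9.538,1.452) -> (8.054,2.937) [heading=135, draw]
Final: pos=(8.054,2.937), heading=135, 7 segment(s) drawn

Answer: 8.054 2.937 135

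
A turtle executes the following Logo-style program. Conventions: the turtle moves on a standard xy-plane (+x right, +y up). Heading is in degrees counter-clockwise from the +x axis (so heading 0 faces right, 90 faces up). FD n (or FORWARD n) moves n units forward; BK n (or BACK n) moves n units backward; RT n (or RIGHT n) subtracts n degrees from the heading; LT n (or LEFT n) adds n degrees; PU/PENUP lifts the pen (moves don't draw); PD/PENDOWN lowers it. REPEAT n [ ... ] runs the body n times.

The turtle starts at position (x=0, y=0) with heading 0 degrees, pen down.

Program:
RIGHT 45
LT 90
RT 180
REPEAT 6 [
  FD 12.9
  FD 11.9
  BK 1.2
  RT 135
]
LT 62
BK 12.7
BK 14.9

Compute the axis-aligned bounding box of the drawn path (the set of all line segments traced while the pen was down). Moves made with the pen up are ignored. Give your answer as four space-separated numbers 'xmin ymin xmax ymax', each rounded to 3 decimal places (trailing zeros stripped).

Executing turtle program step by step:
Start: pos=(0,0), heading=0, pen down
RT 45: heading 0 -> 315
LT 90: heading 315 -> 45
RT 180: heading 45 -> 225
REPEAT 6 [
  -- iteration 1/6 --
  FD 12.9: (0,0) -> (-9.122,-9.122) [heading=225, draw]
  FD 11.9: (-9.122,-9.122) -> (-17.536,-17.536) [heading=225, draw]
  BK 1.2: (-17.536,-17.536) -> (-16.688,-16.688) [heading=225, draw]
  RT 135: heading 225 -> 90
  -- iteration 2/6 --
  FD 12.9: (-16.688,-16.688) -> (-16.688,-3.788) [heading=90, draw]
  FD 11.9: (-16.688,-3.788) -> (-16.688,8.112) [heading=90, draw]
  BK 1.2: (-16.688,8.112) -> (-16.688,6.912) [heading=90, draw]
  RT 135: heading 90 -> 315
  -- iteration 3/6 --
  FD 12.9: (-16.688,6.912) -> (-7.566,-2.209) [heading=315, draw]
  FD 11.9: (-7.566,-2.209) -> (0.849,-10.624) [heading=315, draw]
  BK 1.2: (0.849,-10.624) -> (0,-9.775) [heading=315, draw]
  RT 135: heading 315 -> 180
  -- iteration 4/6 --
  FD 12.9: (0,-9.775) -> (-12.9,-9.775) [heading=180, draw]
  FD 11.9: (-12.9,-9.775) -> (-24.8,-9.775) [heading=180, draw]
  BK 1.2: (-24.8,-9.775) -> (-23.6,-9.775) [heading=180, draw]
  RT 135: heading 180 -> 45
  -- iteration 5/6 --
  FD 12.9: (-23.6,-9.775) -> (-14.478,-0.654) [heading=45, draw]
  FD 11.9: (-14.478,-0.654) -> (-6.064,7.761) [heading=45, draw]
  BK 1.2: (-6.064,7.761) -> (-6.912,6.912) [heading=45, draw]
  RT 135: heading 45 -> 270
  -- iteration 6/6 --
  FD 12.9: (-6.912,6.912) -> (-6.912,-5.988) [heading=270, draw]
  FD 11.9: (-6.912,-5.988) -> (-6.912,-17.888) [heading=270, draw]
  BK 1.2: (-6.912,-17.888) -> (-6.912,-16.688) [heading=270, draw]
  RT 135: heading 270 -> 135
]
LT 62: heading 135 -> 197
BK 12.7: (-6.912,-16.688) -> (5.233,-12.975) [heading=197, draw]
BK 14.9: (5.233,-12.975) -> (19.482,-8.618) [heading=197, draw]
Final: pos=(19.482,-8.618), heading=197, 20 segment(s) drawn

Segment endpoints: x in {-24.8, -23.6, -17.536, -16.688, -16.688, -16.688, -14.478, -12.9, -9.122, -7.566, -6.912, -6.912, -6.912, -6.912, -6.064, 0, 0, 0.849, 5.233, 19.482}, y in {-17.888, -17.536, -16.688, -16.688, -12.975, -10.624, -9.775, -9.775, -9.775, -9.122, -8.618, -5.988, -3.788, -2.209, -0.654, 0, 6.912, 6.912, 7.761, 8.112}
xmin=-24.8, ymin=-17.888, xmax=19.482, ymax=8.112

Answer: -24.8 -17.888 19.482 8.112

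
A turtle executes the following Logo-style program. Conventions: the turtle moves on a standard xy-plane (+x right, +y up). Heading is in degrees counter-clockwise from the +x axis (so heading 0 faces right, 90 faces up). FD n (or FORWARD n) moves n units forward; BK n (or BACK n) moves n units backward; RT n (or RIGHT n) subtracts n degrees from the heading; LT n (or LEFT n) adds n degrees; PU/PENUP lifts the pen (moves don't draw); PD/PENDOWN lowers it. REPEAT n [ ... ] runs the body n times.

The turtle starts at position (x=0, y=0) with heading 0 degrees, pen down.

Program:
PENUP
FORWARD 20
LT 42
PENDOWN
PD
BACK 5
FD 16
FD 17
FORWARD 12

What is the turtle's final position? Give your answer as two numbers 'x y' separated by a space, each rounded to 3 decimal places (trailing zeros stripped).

Answer: 49.726 26.765

Derivation:
Executing turtle program step by step:
Start: pos=(0,0), heading=0, pen down
PU: pen up
FD 20: (0,0) -> (20,0) [heading=0, move]
LT 42: heading 0 -> 42
PD: pen down
PD: pen down
BK 5: (20,0) -> (16.284,-3.346) [heading=42, draw]
FD 16: (16.284,-3.346) -> (28.175,7.36) [heading=42, draw]
FD 17: (28.175,7.36) -> (40.808,18.736) [heading=42, draw]
FD 12: (40.808,18.736) -> (49.726,26.765) [heading=42, draw]
Final: pos=(49.726,26.765), heading=42, 4 segment(s) drawn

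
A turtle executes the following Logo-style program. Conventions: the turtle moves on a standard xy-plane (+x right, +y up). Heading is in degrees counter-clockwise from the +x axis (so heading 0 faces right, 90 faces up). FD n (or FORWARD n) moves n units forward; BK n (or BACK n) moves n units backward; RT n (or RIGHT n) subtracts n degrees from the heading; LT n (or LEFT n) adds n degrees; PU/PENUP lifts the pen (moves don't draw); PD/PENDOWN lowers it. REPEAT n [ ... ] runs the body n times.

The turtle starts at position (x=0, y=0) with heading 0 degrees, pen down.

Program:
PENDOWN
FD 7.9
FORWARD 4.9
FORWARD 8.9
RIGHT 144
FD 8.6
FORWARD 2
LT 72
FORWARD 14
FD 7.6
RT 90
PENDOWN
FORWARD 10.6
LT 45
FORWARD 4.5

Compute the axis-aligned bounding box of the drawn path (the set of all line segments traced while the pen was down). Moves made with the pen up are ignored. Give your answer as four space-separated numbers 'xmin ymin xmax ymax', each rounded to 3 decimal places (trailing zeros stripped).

Answer: 0 -34.058 21.7 0

Derivation:
Executing turtle program step by step:
Start: pos=(0,0), heading=0, pen down
PD: pen down
FD 7.9: (0,0) -> (7.9,0) [heading=0, draw]
FD 4.9: (7.9,0) -> (12.8,0) [heading=0, draw]
FD 8.9: (12.8,0) -> (21.7,0) [heading=0, draw]
RT 144: heading 0 -> 216
FD 8.6: (21.7,0) -> (14.742,-5.055) [heading=216, draw]
FD 2: (14.742,-5.055) -> (13.124,-6.231) [heading=216, draw]
LT 72: heading 216 -> 288
FD 14: (13.124,-6.231) -> (17.451,-19.545) [heading=288, draw]
FD 7.6: (17.451,-19.545) -> (19.799,-26.773) [heading=288, draw]
RT 90: heading 288 -> 198
PD: pen down
FD 10.6: (19.799,-26.773) -> (9.718,-30.049) [heading=198, draw]
LT 45: heading 198 -> 243
FD 4.5: (9.718,-30.049) -> (7.675,-34.058) [heading=243, draw]
Final: pos=(7.675,-34.058), heading=243, 9 segment(s) drawn

Segment endpoints: x in {0, 7.675, 7.9, 9.718, 12.8, 13.124, 14.742, 17.451, 19.799, 21.7}, y in {-34.058, -30.049, -26.773, -19.545, -6.231, -5.055, 0}
xmin=0, ymin=-34.058, xmax=21.7, ymax=0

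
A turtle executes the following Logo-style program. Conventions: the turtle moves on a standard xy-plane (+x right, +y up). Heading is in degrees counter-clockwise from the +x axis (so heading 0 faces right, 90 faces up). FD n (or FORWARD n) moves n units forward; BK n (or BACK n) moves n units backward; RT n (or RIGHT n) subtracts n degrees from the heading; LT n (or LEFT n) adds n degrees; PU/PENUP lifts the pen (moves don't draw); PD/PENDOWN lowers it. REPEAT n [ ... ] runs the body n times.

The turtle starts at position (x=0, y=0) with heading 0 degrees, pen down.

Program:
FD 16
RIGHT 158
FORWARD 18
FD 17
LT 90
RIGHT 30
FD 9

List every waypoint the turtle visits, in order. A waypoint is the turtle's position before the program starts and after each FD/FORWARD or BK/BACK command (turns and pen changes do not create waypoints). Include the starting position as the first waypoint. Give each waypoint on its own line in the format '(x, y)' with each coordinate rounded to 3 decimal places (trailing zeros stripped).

Executing turtle program step by step:
Start: pos=(0,0), heading=0, pen down
FD 16: (0,0) -> (16,0) [heading=0, draw]
RT 158: heading 0 -> 202
FD 18: (16,0) -> (-0.689,-6.743) [heading=202, draw]
FD 17: (-0.689,-6.743) -> (-16.451,-13.111) [heading=202, draw]
LT 90: heading 202 -> 292
RT 30: heading 292 -> 262
FD 9: (-16.451,-13.111) -> (-17.704,-22.024) [heading=262, draw]
Final: pos=(-17.704,-22.024), heading=262, 4 segment(s) drawn
Waypoints (5 total):
(0, 0)
(16, 0)
(-0.689, -6.743)
(-16.451, -13.111)
(-17.704, -22.024)

Answer: (0, 0)
(16, 0)
(-0.689, -6.743)
(-16.451, -13.111)
(-17.704, -22.024)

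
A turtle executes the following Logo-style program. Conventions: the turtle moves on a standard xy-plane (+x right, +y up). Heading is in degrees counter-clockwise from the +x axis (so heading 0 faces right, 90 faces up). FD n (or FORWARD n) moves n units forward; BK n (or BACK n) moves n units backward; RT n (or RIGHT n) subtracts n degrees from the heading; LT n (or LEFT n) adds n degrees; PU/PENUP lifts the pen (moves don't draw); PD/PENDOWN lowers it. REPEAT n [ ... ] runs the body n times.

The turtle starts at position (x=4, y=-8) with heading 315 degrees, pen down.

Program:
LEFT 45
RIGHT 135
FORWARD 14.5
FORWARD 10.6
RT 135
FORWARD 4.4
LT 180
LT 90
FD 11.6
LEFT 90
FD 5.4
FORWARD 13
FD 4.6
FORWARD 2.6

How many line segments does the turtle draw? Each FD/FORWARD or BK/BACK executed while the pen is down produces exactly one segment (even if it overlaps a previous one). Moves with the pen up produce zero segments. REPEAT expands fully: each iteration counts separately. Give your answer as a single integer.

Executing turtle program step by step:
Start: pos=(4,-8), heading=315, pen down
LT 45: heading 315 -> 0
RT 135: heading 0 -> 225
FD 14.5: (4,-8) -> (-6.253,-18.253) [heading=225, draw]
FD 10.6: (-6.253,-18.253) -> (-13.748,-25.748) [heading=225, draw]
RT 135: heading 225 -> 90
FD 4.4: (-13.748,-25.748) -> (-13.748,-21.348) [heading=90, draw]
LT 180: heading 90 -> 270
LT 90: heading 270 -> 0
FD 11.6: (-13.748,-21.348) -> (-2.148,-21.348) [heading=0, draw]
LT 90: heading 0 -> 90
FD 5.4: (-2.148,-21.348) -> (-2.148,-15.948) [heading=90, draw]
FD 13: (-2.148,-15.948) -> (-2.148,-2.948) [heading=90, draw]
FD 4.6: (-2.148,-2.948) -> (-2.148,1.652) [heading=90, draw]
FD 2.6: (-2.148,1.652) -> (-2.148,4.252) [heading=90, draw]
Final: pos=(-2.148,4.252), heading=90, 8 segment(s) drawn
Segments drawn: 8

Answer: 8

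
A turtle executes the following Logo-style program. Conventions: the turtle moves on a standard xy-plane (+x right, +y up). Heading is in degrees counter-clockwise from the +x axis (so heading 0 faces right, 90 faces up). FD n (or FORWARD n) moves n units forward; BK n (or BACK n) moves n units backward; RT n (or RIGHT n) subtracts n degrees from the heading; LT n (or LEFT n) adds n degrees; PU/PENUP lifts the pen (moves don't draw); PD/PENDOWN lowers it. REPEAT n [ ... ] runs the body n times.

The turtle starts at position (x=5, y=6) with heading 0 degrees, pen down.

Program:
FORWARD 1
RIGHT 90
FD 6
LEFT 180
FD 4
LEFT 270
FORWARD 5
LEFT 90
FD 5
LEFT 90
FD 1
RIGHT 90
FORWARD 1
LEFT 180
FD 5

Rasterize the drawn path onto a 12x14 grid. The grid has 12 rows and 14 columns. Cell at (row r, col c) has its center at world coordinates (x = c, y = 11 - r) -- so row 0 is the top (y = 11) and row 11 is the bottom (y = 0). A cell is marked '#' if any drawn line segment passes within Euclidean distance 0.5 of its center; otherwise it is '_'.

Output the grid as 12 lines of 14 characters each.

Answer: ______________
__________#___
__________##__
__________##__
__________##__
_____##___##__
______#___##__
______######__
______#_______
______#_______
______#_______
______#_______

Derivation:
Segment 0: (5,6) -> (6,6)
Segment 1: (6,6) -> (6,0)
Segment 2: (6,0) -> (6,4)
Segment 3: (6,4) -> (11,4)
Segment 4: (11,4) -> (11,9)
Segment 5: (11,9) -> (10,9)
Segment 6: (10,9) -> (10,10)
Segment 7: (10,10) -> (10,5)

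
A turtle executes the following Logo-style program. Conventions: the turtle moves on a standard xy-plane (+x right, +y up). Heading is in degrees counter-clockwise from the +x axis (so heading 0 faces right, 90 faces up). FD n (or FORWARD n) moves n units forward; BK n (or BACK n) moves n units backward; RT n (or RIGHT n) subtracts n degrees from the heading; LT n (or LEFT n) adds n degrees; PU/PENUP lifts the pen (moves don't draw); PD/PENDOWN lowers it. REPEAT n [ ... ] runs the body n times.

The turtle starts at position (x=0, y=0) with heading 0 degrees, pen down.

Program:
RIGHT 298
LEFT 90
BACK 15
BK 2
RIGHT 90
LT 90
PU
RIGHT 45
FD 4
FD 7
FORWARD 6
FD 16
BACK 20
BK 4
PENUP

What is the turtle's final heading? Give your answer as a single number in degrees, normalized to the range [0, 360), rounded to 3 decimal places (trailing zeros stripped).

Executing turtle program step by step:
Start: pos=(0,0), heading=0, pen down
RT 298: heading 0 -> 62
LT 90: heading 62 -> 152
BK 15: (0,0) -> (13.244,-7.042) [heading=152, draw]
BK 2: (13.244,-7.042) -> (15.01,-7.981) [heading=152, draw]
RT 90: heading 152 -> 62
LT 90: heading 62 -> 152
PU: pen up
RT 45: heading 152 -> 107
FD 4: (15.01,-7.981) -> (13.841,-4.156) [heading=107, move]
FD 7: (13.841,-4.156) -> (11.794,2.538) [heading=107, move]
FD 6: (11.794,2.538) -> (10.04,8.276) [heading=107, move]
FD 16: (10.04,8.276) -> (5.362,23.577) [heading=107, move]
BK 20: (5.362,23.577) -> (11.209,4.451) [heading=107, move]
BK 4: (11.209,4.451) -> (12.379,0.626) [heading=107, move]
PU: pen up
Final: pos=(12.379,0.626), heading=107, 2 segment(s) drawn

Answer: 107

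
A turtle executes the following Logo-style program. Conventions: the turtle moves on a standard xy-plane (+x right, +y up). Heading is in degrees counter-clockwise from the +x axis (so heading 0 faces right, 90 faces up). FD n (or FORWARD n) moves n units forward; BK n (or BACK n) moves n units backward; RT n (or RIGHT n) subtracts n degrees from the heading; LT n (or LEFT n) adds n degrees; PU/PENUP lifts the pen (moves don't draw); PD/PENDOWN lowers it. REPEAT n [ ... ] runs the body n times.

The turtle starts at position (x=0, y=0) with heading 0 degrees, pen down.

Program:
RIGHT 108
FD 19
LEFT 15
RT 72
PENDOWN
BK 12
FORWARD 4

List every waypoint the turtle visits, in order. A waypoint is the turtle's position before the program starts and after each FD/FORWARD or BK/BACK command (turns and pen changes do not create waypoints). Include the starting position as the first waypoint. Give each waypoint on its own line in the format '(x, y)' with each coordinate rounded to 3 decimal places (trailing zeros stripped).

Executing turtle program step by step:
Start: pos=(0,0), heading=0, pen down
RT 108: heading 0 -> 252
FD 19: (0,0) -> (-5.871,-18.07) [heading=252, draw]
LT 15: heading 252 -> 267
RT 72: heading 267 -> 195
PD: pen down
BK 12: (-5.871,-18.07) -> (5.72,-14.964) [heading=195, draw]
FD 4: (5.72,-14.964) -> (1.856,-16) [heading=195, draw]
Final: pos=(1.856,-16), heading=195, 3 segment(s) drawn
Waypoints (4 total):
(0, 0)
(-5.871, -18.07)
(5.72, -14.964)
(1.856, -16)

Answer: (0, 0)
(-5.871, -18.07)
(5.72, -14.964)
(1.856, -16)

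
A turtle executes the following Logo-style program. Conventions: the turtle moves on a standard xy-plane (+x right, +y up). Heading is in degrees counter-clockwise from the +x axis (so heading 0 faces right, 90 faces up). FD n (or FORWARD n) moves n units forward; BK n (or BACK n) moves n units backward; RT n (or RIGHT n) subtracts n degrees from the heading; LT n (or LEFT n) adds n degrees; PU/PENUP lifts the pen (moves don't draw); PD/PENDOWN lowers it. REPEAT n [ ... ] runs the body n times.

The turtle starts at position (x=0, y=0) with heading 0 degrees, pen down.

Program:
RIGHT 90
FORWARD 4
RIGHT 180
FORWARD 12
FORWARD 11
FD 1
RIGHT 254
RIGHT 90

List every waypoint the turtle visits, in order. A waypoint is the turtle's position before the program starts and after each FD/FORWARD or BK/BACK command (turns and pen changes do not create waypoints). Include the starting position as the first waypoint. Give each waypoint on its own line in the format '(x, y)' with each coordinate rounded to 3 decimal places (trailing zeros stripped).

Answer: (0, 0)
(0, -4)
(0, 8)
(0, 19)
(0, 20)

Derivation:
Executing turtle program step by step:
Start: pos=(0,0), heading=0, pen down
RT 90: heading 0 -> 270
FD 4: (0,0) -> (0,-4) [heading=270, draw]
RT 180: heading 270 -> 90
FD 12: (0,-4) -> (0,8) [heading=90, draw]
FD 11: (0,8) -> (0,19) [heading=90, draw]
FD 1: (0,19) -> (0,20) [heading=90, draw]
RT 254: heading 90 -> 196
RT 90: heading 196 -> 106
Final: pos=(0,20), heading=106, 4 segment(s) drawn
Waypoints (5 total):
(0, 0)
(0, -4)
(0, 8)
(0, 19)
(0, 20)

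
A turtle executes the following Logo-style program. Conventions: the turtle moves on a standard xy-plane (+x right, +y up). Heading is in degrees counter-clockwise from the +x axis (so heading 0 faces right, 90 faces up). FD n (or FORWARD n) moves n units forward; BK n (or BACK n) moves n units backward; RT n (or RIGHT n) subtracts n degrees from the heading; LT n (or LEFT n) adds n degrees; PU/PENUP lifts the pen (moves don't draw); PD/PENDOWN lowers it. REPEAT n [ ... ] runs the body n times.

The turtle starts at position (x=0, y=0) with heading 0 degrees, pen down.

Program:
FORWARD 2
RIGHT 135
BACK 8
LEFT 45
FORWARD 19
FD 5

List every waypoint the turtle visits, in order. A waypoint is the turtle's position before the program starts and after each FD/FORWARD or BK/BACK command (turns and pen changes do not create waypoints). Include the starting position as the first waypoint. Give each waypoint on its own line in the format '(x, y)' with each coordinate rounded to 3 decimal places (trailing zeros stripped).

Answer: (0, 0)
(2, 0)
(7.657, 5.657)
(7.657, -13.343)
(7.657, -18.343)

Derivation:
Executing turtle program step by step:
Start: pos=(0,0), heading=0, pen down
FD 2: (0,0) -> (2,0) [heading=0, draw]
RT 135: heading 0 -> 225
BK 8: (2,0) -> (7.657,5.657) [heading=225, draw]
LT 45: heading 225 -> 270
FD 19: (7.657,5.657) -> (7.657,-13.343) [heading=270, draw]
FD 5: (7.657,-13.343) -> (7.657,-18.343) [heading=270, draw]
Final: pos=(7.657,-18.343), heading=270, 4 segment(s) drawn
Waypoints (5 total):
(0, 0)
(2, 0)
(7.657, 5.657)
(7.657, -13.343)
(7.657, -18.343)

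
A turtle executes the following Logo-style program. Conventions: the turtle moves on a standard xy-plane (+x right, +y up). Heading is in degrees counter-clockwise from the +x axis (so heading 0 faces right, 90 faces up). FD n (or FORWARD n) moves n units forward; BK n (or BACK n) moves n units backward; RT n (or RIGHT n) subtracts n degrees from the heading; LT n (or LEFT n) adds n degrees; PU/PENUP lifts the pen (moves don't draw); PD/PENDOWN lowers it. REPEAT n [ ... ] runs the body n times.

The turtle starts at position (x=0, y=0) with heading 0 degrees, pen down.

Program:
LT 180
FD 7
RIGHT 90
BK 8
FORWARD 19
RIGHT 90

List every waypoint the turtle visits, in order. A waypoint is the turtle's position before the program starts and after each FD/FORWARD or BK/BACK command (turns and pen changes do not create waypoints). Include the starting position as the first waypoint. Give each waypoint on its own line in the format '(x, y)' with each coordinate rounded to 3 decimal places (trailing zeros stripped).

Executing turtle program step by step:
Start: pos=(0,0), heading=0, pen down
LT 180: heading 0 -> 180
FD 7: (0,0) -> (-7,0) [heading=180, draw]
RT 90: heading 180 -> 90
BK 8: (-7,0) -> (-7,-8) [heading=90, draw]
FD 19: (-7,-8) -> (-7,11) [heading=90, draw]
RT 90: heading 90 -> 0
Final: pos=(-7,11), heading=0, 3 segment(s) drawn
Waypoints (4 total):
(0, 0)
(-7, 0)
(-7, -8)
(-7, 11)

Answer: (0, 0)
(-7, 0)
(-7, -8)
(-7, 11)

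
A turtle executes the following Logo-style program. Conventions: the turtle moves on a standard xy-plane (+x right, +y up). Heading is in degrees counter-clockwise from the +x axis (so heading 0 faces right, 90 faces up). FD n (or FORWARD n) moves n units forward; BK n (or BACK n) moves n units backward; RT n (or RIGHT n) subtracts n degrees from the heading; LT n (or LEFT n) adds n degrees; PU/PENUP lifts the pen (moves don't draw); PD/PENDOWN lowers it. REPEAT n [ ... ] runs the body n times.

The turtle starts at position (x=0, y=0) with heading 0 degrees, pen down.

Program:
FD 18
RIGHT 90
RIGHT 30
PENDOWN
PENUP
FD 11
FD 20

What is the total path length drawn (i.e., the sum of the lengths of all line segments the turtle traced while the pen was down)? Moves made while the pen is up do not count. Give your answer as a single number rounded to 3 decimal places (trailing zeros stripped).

Answer: 18

Derivation:
Executing turtle program step by step:
Start: pos=(0,0), heading=0, pen down
FD 18: (0,0) -> (18,0) [heading=0, draw]
RT 90: heading 0 -> 270
RT 30: heading 270 -> 240
PD: pen down
PU: pen up
FD 11: (18,0) -> (12.5,-9.526) [heading=240, move]
FD 20: (12.5,-9.526) -> (2.5,-26.847) [heading=240, move]
Final: pos=(2.5,-26.847), heading=240, 1 segment(s) drawn

Segment lengths:
  seg 1: (0,0) -> (18,0), length = 18
Total = 18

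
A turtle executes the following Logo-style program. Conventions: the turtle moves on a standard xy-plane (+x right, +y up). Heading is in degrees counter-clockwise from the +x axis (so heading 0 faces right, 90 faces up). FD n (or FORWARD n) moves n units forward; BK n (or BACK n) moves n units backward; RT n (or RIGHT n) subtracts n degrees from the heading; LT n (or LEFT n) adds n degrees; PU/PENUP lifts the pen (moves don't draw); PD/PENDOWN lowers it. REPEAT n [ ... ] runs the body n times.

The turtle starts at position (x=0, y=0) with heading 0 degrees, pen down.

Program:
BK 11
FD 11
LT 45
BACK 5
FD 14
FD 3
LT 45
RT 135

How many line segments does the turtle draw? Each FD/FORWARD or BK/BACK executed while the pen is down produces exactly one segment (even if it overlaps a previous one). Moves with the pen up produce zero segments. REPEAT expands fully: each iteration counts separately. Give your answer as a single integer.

Answer: 5

Derivation:
Executing turtle program step by step:
Start: pos=(0,0), heading=0, pen down
BK 11: (0,0) -> (-11,0) [heading=0, draw]
FD 11: (-11,0) -> (0,0) [heading=0, draw]
LT 45: heading 0 -> 45
BK 5: (0,0) -> (-3.536,-3.536) [heading=45, draw]
FD 14: (-3.536,-3.536) -> (6.364,6.364) [heading=45, draw]
FD 3: (6.364,6.364) -> (8.485,8.485) [heading=45, draw]
LT 45: heading 45 -> 90
RT 135: heading 90 -> 315
Final: pos=(8.485,8.485), heading=315, 5 segment(s) drawn
Segments drawn: 5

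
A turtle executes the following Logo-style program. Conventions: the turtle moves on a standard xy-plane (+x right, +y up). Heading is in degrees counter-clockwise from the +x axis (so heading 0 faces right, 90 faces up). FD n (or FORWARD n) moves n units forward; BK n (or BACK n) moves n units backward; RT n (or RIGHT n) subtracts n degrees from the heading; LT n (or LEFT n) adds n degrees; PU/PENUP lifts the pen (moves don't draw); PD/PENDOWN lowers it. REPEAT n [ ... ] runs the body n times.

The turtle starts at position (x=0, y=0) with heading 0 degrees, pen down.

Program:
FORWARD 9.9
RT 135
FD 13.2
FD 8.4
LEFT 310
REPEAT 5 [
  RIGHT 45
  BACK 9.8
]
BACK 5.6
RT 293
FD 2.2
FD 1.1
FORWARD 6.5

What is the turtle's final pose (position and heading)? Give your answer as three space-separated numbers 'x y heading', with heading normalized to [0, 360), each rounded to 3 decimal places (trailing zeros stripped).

Answer: -17.725 -23.326 17

Derivation:
Executing turtle program step by step:
Start: pos=(0,0), heading=0, pen down
FD 9.9: (0,0) -> (9.9,0) [heading=0, draw]
RT 135: heading 0 -> 225
FD 13.2: (9.9,0) -> (0.566,-9.334) [heading=225, draw]
FD 8.4: (0.566,-9.334) -> (-5.374,-15.274) [heading=225, draw]
LT 310: heading 225 -> 175
REPEAT 5 [
  -- iteration 1/5 --
  RT 45: heading 175 -> 130
  BK 9.8: (-5.374,-15.274) -> (0.926,-22.781) [heading=130, draw]
  -- iteration 2/5 --
  RT 45: heading 130 -> 85
  BK 9.8: (0.926,-22.781) -> (0.072,-32.543) [heading=85, draw]
  -- iteration 3/5 --
  RT 45: heading 85 -> 40
  BK 9.8: (0.072,-32.543) -> (-7.436,-38.843) [heading=40, draw]
  -- iteration 4/5 --
  RT 45: heading 40 -> 355
  BK 9.8: (-7.436,-38.843) -> (-17.198,-37.989) [heading=355, draw]
  -- iteration 5/5 --
  RT 45: heading 355 -> 310
  BK 9.8: (-17.198,-37.989) -> (-23.498,-30.481) [heading=310, draw]
]
BK 5.6: (-23.498,-30.481) -> (-27.097,-26.192) [heading=310, draw]
RT 293: heading 310 -> 17
FD 2.2: (-27.097,-26.192) -> (-24.993,-25.548) [heading=17, draw]
FD 1.1: (-24.993,-25.548) -> (-23.941,-25.227) [heading=17, draw]
FD 6.5: (-23.941,-25.227) -> (-17.725,-23.326) [heading=17, draw]
Final: pos=(-17.725,-23.326), heading=17, 12 segment(s) drawn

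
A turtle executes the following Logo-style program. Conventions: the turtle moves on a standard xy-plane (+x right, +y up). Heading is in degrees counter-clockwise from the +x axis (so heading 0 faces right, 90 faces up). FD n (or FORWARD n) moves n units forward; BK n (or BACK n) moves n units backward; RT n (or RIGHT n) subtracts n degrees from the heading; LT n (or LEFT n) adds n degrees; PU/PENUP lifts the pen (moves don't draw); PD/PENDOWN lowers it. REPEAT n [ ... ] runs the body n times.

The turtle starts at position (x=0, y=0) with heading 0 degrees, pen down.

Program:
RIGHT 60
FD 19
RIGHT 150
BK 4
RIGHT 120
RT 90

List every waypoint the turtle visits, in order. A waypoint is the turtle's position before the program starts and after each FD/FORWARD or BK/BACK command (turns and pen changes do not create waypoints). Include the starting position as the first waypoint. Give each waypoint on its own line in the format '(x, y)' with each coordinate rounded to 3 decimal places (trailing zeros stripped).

Answer: (0, 0)
(9.5, -16.454)
(12.964, -18.454)

Derivation:
Executing turtle program step by step:
Start: pos=(0,0), heading=0, pen down
RT 60: heading 0 -> 300
FD 19: (0,0) -> (9.5,-16.454) [heading=300, draw]
RT 150: heading 300 -> 150
BK 4: (9.5,-16.454) -> (12.964,-18.454) [heading=150, draw]
RT 120: heading 150 -> 30
RT 90: heading 30 -> 300
Final: pos=(12.964,-18.454), heading=300, 2 segment(s) drawn
Waypoints (3 total):
(0, 0)
(9.5, -16.454)
(12.964, -18.454)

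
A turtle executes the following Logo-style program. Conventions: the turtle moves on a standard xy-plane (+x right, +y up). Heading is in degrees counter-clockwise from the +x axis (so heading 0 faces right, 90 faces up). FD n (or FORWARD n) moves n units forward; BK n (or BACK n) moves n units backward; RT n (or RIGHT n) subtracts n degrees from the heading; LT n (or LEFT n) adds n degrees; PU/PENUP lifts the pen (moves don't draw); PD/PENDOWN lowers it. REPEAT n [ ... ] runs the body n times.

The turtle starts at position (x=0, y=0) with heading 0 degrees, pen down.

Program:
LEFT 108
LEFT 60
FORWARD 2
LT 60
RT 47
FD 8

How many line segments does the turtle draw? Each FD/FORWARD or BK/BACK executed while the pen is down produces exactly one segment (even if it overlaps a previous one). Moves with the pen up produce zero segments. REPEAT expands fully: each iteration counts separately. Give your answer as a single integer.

Answer: 2

Derivation:
Executing turtle program step by step:
Start: pos=(0,0), heading=0, pen down
LT 108: heading 0 -> 108
LT 60: heading 108 -> 168
FD 2: (0,0) -> (-1.956,0.416) [heading=168, draw]
LT 60: heading 168 -> 228
RT 47: heading 228 -> 181
FD 8: (-1.956,0.416) -> (-9.955,0.276) [heading=181, draw]
Final: pos=(-9.955,0.276), heading=181, 2 segment(s) drawn
Segments drawn: 2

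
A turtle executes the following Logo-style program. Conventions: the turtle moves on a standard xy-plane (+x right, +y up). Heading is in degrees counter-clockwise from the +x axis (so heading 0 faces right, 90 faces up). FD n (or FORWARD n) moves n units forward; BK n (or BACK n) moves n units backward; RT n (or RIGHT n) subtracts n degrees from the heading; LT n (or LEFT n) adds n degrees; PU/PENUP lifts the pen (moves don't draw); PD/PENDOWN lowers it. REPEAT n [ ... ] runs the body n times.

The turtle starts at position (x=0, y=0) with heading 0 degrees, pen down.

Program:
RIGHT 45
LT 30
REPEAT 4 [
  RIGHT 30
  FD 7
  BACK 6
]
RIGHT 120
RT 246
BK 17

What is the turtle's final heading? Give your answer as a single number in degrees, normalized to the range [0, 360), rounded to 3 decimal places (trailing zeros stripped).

Executing turtle program step by step:
Start: pos=(0,0), heading=0, pen down
RT 45: heading 0 -> 315
LT 30: heading 315 -> 345
REPEAT 4 [
  -- iteration 1/4 --
  RT 30: heading 345 -> 315
  FD 7: (0,0) -> (4.95,-4.95) [heading=315, draw]
  BK 6: (4.95,-4.95) -> (0.707,-0.707) [heading=315, draw]
  -- iteration 2/4 --
  RT 30: heading 315 -> 285
  FD 7: (0.707,-0.707) -> (2.519,-7.469) [heading=285, draw]
  BK 6: (2.519,-7.469) -> (0.966,-1.673) [heading=285, draw]
  -- iteration 3/4 --
  RT 30: heading 285 -> 255
  FD 7: (0.966,-1.673) -> (-0.846,-8.435) [heading=255, draw]
  BK 6: (-0.846,-8.435) -> (0.707,-2.639) [heading=255, draw]
  -- iteration 4/4 --
  RT 30: heading 255 -> 225
  FD 7: (0.707,-2.639) -> (-4.243,-7.589) [heading=225, draw]
  BK 6: (-4.243,-7.589) -> (0,-3.346) [heading=225, draw]
]
RT 120: heading 225 -> 105
RT 246: heading 105 -> 219
BK 17: (0,-3.346) -> (13.211,7.352) [heading=219, draw]
Final: pos=(13.211,7.352), heading=219, 9 segment(s) drawn

Answer: 219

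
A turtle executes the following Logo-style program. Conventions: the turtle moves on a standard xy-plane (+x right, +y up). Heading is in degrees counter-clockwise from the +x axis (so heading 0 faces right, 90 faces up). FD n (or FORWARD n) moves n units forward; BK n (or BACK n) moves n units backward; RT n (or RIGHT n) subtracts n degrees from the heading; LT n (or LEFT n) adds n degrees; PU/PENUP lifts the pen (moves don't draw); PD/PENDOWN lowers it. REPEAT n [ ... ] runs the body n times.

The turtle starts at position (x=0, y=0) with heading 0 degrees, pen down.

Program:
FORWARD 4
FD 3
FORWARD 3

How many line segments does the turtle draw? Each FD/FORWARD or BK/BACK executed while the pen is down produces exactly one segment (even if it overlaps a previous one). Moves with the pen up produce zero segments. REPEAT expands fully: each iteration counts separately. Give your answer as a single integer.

Executing turtle program step by step:
Start: pos=(0,0), heading=0, pen down
FD 4: (0,0) -> (4,0) [heading=0, draw]
FD 3: (4,0) -> (7,0) [heading=0, draw]
FD 3: (7,0) -> (10,0) [heading=0, draw]
Final: pos=(10,0), heading=0, 3 segment(s) drawn
Segments drawn: 3

Answer: 3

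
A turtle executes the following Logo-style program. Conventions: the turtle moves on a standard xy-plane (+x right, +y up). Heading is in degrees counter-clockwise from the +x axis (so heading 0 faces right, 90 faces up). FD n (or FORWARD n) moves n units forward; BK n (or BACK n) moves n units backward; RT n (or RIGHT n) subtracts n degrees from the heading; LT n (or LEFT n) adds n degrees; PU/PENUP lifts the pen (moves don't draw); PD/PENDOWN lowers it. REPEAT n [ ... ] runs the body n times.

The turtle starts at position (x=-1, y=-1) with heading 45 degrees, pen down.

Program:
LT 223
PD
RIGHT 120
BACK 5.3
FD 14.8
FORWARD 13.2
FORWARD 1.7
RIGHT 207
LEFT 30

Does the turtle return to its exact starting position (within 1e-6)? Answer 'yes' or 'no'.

Answer: no

Derivation:
Executing turtle program step by step:
Start: pos=(-1,-1), heading=45, pen down
LT 223: heading 45 -> 268
PD: pen down
RT 120: heading 268 -> 148
BK 5.3: (-1,-1) -> (3.495,-3.809) [heading=148, draw]
FD 14.8: (3.495,-3.809) -> (-9.056,4.034) [heading=148, draw]
FD 13.2: (-9.056,4.034) -> (-20.251,11.029) [heading=148, draw]
FD 1.7: (-20.251,11.029) -> (-21.692,11.93) [heading=148, draw]
RT 207: heading 148 -> 301
LT 30: heading 301 -> 331
Final: pos=(-21.692,11.93), heading=331, 4 segment(s) drawn

Start position: (-1, -1)
Final position: (-21.692, 11.93)
Distance = 24.4; >= 1e-6 -> NOT closed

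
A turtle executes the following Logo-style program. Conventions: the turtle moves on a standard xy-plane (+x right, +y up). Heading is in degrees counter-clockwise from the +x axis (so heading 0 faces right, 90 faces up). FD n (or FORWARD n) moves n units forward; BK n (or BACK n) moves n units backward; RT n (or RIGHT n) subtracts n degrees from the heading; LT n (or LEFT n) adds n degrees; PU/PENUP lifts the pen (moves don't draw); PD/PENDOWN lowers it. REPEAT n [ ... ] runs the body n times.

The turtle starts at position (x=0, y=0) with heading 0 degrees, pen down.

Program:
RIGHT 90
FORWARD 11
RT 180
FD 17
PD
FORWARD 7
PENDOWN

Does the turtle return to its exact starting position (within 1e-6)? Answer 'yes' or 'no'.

Answer: no

Derivation:
Executing turtle program step by step:
Start: pos=(0,0), heading=0, pen down
RT 90: heading 0 -> 270
FD 11: (0,0) -> (0,-11) [heading=270, draw]
RT 180: heading 270 -> 90
FD 17: (0,-11) -> (0,6) [heading=90, draw]
PD: pen down
FD 7: (0,6) -> (0,13) [heading=90, draw]
PD: pen down
Final: pos=(0,13), heading=90, 3 segment(s) drawn

Start position: (0, 0)
Final position: (0, 13)
Distance = 13; >= 1e-6 -> NOT closed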